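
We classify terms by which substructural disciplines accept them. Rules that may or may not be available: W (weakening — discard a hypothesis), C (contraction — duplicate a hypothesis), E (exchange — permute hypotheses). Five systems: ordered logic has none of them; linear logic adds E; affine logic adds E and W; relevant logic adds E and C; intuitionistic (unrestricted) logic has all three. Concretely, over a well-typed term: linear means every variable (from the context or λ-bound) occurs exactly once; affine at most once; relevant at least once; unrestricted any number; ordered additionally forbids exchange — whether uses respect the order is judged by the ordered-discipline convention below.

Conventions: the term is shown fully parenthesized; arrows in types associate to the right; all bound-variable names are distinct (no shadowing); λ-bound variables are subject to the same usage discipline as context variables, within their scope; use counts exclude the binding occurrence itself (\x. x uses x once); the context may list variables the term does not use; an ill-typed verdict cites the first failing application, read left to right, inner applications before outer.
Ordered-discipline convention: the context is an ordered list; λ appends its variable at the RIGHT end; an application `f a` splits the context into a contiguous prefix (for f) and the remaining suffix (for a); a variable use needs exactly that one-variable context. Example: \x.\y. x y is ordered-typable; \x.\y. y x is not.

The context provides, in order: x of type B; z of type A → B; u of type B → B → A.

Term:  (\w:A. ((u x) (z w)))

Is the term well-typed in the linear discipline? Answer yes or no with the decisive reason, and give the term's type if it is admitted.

yes — each of x, z, u, w used exactly once; term : A → A
use counts: x ×1; z ×1; u ×1; w [bound] ×1
uses in reading order: u, x, z, w
typing: ✓ — A → A
summary: ordered ✗; linear ✓; affine ✓; relevant ✓; unrestricted ✓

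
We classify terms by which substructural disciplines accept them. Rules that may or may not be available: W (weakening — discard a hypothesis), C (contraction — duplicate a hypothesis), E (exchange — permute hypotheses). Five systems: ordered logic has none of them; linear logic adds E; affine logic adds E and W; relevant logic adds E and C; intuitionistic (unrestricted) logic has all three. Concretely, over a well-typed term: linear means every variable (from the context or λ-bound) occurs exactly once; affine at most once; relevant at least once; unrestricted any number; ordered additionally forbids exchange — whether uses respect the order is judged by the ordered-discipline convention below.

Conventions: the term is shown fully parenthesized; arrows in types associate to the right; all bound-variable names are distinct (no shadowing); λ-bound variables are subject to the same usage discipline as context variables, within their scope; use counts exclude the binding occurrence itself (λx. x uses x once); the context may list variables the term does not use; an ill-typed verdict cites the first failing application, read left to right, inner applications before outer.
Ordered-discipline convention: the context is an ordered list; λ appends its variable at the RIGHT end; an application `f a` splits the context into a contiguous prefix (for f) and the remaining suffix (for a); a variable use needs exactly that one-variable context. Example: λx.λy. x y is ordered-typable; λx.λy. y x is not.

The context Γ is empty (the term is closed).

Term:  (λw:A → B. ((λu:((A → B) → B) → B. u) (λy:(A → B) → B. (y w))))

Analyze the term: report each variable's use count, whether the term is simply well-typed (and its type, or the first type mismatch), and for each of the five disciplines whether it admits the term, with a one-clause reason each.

usage: w (λ-bound)=1; u (λ-bound)=1; y (λ-bound)=1
left-to-right use order: u, y, w
typing: well-typed — term : (A → B) → ((A → B) → B) → B
ordered: ✗, no contiguous prefix/suffix split fits u, y, w
linear: ✓, single use per variable (w, u, y)
affine: ✓, no duplicate uses among w, u, y
relevant: ✓, w, u, y: all used, weakening unneeded
unrestricted: ✓, typability at (A → B) → ((A → B) → B) → B is all that's needed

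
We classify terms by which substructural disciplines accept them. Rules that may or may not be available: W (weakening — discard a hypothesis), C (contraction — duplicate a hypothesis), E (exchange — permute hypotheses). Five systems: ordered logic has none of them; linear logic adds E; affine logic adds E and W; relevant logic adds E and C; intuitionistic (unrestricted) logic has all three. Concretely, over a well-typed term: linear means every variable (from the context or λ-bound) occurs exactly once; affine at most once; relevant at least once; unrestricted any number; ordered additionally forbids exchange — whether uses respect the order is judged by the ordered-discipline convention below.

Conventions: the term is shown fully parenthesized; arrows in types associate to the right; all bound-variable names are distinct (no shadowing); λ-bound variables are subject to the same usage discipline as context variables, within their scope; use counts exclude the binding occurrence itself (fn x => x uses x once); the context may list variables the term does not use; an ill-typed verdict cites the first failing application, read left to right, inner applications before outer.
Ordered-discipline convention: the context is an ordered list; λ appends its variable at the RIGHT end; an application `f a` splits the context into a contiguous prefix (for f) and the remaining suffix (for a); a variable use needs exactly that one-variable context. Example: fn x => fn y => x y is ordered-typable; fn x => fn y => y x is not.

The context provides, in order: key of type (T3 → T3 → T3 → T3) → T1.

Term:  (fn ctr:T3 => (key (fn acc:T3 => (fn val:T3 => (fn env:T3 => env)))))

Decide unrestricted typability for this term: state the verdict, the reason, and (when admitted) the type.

yes — simply typable at T3 → T1; W, C, E all held; term : T3 → T1
variable uses: key: 1×, ctr (bound): 0×, acc (bound): 0×, val (bound): 0×, env (bound): 1×
use order (left to right): key, env
typing: ✓ — T3 → T1
all disciplines: ordered ✗; linear ✗; affine ✓; relevant ✗; unrestricted ✓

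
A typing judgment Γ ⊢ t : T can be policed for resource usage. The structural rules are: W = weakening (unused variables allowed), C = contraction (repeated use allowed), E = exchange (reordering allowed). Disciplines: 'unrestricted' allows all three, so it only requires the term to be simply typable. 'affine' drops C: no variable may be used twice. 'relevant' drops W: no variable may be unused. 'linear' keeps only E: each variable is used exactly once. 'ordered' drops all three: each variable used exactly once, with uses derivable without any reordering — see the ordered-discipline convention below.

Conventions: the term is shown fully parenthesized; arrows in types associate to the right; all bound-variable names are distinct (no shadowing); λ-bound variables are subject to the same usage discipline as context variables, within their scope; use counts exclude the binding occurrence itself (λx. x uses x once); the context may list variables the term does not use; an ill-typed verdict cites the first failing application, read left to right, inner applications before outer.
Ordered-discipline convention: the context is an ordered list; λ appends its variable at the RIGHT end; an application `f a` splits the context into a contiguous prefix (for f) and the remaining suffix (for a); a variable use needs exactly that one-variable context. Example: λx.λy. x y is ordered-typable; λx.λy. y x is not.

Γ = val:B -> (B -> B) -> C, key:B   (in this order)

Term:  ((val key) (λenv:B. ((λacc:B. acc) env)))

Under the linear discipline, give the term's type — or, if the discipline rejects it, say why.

term : C
usage: val: 1×; key: 1×; env [bound]: 1×; acc [bound]: 1×
order of uses: val, key, acc, env
typing: ✓ — C
summary: ordered ✓ · linear ✓ · affine ✓ · relevant ✓ · unrestricted ✓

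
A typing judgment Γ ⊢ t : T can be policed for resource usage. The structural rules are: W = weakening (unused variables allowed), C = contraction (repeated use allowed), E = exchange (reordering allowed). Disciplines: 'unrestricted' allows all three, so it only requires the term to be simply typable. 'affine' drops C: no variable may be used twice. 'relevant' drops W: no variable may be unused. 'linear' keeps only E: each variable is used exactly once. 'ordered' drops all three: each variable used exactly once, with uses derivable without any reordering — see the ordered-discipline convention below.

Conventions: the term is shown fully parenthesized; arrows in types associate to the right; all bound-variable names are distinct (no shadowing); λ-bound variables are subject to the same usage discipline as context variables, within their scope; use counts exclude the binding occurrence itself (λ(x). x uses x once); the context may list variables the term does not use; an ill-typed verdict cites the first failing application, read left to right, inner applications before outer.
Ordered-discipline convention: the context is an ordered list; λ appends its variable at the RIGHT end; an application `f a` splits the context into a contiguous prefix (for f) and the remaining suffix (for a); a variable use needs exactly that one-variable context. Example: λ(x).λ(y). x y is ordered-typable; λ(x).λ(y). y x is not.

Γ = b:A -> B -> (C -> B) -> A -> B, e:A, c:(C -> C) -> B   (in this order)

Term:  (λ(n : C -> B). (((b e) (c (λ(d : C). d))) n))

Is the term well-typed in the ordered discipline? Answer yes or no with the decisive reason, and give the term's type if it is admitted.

yes — one use each (b, e, c, n, d); ordered split holds; term : (C -> B) -> A -> B
variable uses: b: 1, e: 1, c: 1, n (bound): 1, d (bound): 1
uses in reading order: b, e, c, d, n
typing: well-typed — term : (C -> B) -> A -> B
summary: ordered ✓; linear ✓; affine ✓; relevant ✓; unrestricted ✓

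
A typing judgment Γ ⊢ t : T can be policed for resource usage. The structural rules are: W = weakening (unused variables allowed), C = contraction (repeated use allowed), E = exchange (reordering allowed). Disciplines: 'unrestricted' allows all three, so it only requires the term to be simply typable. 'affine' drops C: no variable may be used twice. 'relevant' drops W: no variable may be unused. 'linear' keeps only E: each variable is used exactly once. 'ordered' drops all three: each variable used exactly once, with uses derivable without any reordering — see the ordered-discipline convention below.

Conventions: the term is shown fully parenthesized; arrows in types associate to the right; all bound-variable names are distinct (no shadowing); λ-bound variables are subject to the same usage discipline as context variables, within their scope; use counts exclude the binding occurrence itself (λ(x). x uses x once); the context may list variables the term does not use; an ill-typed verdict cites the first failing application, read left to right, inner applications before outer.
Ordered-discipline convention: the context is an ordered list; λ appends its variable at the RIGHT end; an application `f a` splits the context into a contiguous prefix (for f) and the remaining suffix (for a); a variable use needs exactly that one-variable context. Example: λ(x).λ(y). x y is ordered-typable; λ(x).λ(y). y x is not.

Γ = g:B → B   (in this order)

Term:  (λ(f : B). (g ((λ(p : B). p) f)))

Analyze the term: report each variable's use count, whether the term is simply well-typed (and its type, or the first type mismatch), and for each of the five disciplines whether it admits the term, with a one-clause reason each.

usage: g: 1; f (λ-bound): 1; p (λ-bound): 1
use order (left to right): g, p, f
typing: well-typed — term : B → B
ordered: ✓ — single-use (g, f, p), ordered derivation ok
linear: ✓ — exactly-once usage across g, f, p
affine: ✓ — at most one use each (g, f, p)
relevant: ✓ — none of g, f, p goes unused
unrestricted: ✓ — simply typable at B → B; W, C, E all held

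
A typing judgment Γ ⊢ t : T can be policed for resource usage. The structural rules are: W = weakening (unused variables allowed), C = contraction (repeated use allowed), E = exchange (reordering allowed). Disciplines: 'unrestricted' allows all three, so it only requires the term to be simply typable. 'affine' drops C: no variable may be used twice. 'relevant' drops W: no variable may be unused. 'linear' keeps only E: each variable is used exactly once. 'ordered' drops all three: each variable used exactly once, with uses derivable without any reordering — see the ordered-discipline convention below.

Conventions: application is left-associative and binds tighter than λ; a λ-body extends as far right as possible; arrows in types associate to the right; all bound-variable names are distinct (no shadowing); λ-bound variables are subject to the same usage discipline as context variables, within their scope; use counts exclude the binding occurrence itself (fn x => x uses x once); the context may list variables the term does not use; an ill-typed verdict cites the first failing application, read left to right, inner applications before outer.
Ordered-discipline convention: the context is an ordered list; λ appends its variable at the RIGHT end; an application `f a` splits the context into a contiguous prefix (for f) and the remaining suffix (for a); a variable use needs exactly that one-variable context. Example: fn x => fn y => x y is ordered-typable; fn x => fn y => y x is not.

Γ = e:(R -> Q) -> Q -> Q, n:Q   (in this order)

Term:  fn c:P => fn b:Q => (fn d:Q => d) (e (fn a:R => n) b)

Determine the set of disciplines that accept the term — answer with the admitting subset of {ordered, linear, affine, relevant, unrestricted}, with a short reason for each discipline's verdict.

admitted by: affine, unrestricted
usage: e: 1×, n: 1×, c [bound]: 0×, b [bound]: 1×, d [bound]: 1×, a [bound]: 0×
uses in reading order: d, e, n, b
typing: the term checks, with type P -> Q -> Q
ordered: ✗ — c, a left unused
linear: ✗ — c, a left unused
affine: ✓ — no duplicate uses among e, n, c, b, d, a
relevant: ✗ — c, a left unused
unrestricted: ✓ — typability at P -> Q -> Q is all that's needed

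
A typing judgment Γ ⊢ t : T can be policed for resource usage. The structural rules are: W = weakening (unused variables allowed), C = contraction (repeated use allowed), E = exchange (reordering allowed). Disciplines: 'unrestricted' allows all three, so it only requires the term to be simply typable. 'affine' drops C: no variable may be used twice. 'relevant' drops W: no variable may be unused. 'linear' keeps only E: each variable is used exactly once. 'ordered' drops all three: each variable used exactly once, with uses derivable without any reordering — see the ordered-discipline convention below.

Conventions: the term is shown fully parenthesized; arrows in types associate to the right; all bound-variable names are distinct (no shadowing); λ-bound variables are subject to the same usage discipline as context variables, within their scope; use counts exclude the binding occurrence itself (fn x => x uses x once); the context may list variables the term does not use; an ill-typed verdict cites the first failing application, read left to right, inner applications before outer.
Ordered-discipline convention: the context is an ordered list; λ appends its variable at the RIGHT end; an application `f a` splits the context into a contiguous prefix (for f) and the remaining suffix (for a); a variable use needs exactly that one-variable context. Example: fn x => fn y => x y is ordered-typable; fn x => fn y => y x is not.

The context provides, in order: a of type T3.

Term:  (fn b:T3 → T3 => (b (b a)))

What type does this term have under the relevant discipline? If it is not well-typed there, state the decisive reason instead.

term : (T3 → T3) → T3
variable uses: a: 1×; b [bound]: 2×
use order (left to right): b, b, a
typing: the term checks, with type (T3 → T3) → T3
per-discipline verdicts: ordered ✗ · linear ✗ · affine ✗ · relevant ✓ · unrestricted ✓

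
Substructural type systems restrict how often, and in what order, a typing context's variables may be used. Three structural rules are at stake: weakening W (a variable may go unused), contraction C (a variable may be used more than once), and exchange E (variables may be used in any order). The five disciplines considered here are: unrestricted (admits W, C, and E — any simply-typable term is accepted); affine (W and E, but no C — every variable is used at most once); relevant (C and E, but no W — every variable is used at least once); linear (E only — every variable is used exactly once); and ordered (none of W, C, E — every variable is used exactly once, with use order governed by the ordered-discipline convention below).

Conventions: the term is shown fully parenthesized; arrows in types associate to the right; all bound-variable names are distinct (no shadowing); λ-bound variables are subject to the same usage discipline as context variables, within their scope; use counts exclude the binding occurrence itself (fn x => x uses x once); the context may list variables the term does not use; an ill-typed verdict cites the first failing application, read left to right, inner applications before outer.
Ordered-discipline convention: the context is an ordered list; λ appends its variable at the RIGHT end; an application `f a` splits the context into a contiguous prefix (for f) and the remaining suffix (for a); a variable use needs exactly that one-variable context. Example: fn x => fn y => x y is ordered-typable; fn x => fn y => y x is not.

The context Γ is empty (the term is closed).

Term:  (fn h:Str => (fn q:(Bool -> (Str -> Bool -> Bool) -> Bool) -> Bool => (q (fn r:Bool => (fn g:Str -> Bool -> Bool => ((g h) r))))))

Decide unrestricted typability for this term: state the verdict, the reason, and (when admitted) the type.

yes — typability at Str -> ((Bool -> (Str -> Bool -> Bool) -> Bool) -> Bool) -> Bool is all that's needed; term : Str -> ((Bool -> (Str -> Bool -> Bool) -> Bool) -> Bool) -> Bool
use counts: h (bound): 1, q (bound): 1, r (bound): 1, g (bound): 1
order of uses: q, g, h, r
typing: the term checks, with type Str -> ((Bool -> (Str -> Bool -> Bool) -> Bool) -> Bool) -> Bool
per-discipline verdicts: ordered ✗ · linear ✓ · affine ✓ · relevant ✓ · unrestricted ✓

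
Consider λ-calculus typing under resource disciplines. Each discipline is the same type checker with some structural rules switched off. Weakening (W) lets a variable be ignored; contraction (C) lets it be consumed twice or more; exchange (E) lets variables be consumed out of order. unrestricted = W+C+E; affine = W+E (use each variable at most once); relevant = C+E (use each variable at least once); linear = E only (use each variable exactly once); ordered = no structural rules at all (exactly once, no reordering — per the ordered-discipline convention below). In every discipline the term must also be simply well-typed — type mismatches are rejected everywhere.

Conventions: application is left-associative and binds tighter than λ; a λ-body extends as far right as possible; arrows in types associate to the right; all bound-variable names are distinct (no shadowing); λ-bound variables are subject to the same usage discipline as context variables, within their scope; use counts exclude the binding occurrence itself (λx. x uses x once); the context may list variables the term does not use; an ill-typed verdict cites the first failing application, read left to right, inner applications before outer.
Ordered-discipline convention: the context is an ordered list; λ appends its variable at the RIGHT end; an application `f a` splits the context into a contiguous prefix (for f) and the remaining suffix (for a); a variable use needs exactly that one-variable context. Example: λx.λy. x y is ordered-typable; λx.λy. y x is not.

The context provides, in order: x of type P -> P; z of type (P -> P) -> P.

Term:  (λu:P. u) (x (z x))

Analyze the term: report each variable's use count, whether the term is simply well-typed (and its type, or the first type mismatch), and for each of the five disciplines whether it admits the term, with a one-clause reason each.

counts: x ×2, z ×1, u [bound] ×1
order of uses: u, x, z, x
typing: the term checks, with type P
ordered ✗ (needs contraction — x ×2)
linear ✗ (needs contraction — x ×2)
affine ✗ (needs contraction — x ×2)
relevant ✓ (none of x, z, u goes unused)
unrestricted ✓ (typability at P is all that's needed)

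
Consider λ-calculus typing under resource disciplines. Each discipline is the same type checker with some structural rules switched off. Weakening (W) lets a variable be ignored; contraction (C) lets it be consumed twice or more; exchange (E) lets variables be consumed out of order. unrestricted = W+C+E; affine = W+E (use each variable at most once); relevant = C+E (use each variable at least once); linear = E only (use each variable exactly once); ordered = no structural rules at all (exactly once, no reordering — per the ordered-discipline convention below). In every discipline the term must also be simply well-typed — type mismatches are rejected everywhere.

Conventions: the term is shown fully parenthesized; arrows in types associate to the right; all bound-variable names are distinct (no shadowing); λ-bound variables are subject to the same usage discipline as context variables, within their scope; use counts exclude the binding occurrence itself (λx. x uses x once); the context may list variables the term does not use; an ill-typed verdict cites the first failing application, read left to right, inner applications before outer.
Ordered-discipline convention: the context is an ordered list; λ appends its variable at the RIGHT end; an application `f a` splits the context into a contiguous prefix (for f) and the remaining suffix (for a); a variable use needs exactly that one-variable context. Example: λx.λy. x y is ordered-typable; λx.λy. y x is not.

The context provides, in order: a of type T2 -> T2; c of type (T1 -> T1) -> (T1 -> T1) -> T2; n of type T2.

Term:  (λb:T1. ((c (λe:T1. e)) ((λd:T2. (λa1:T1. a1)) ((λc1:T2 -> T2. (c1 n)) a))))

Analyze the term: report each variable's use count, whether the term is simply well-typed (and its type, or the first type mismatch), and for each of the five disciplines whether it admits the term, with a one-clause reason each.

variable uses: a: 1×; c: 1×; n: 1×; b (λ-bound): 0×; e (λ-bound): 1×; d (λ-bound): 0×; a1 (λ-bound): 1×; c1 (λ-bound): 1×
use order (left to right): c, e, a1, c1, n, a
typing: well-typed at T1 -> T2
ordered: ✗, b, d left unused
linear: ✗, b, d left unused
affine: ✓, at most one use each (a, c, n, b, e, d, a1, c1)
relevant: ✗, b, d left unused
unrestricted: ✓, typability at T1 -> T2 is all that's needed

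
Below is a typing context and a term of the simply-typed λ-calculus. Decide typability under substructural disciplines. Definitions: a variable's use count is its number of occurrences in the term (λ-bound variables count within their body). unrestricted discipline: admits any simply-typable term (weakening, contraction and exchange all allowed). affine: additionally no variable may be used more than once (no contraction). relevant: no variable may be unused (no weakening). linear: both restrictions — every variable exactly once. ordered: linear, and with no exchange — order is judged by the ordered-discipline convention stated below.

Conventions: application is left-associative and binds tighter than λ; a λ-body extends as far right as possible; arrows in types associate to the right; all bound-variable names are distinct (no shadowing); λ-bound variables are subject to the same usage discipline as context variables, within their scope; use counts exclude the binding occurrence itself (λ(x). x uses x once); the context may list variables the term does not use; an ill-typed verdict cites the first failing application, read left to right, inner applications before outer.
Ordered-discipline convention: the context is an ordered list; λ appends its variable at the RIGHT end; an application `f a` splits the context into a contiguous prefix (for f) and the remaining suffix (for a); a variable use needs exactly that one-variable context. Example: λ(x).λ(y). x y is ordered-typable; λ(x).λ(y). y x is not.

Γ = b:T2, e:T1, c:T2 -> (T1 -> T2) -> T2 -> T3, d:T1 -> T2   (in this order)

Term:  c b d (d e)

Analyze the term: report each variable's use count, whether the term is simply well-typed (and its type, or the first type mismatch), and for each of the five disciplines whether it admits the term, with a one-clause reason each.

counts: b: 1×; e: 1×; c: 1×; d: 2×
use order (left to right): c, b, d, d, e
typing: well-typed — term : T3
ordered ✗ (d ×2 used more than once (contraction))
linear ✗ (d ×2 used more than once (contraction))
affine ✗ (d ×2 used more than once (contraction))
relevant ✓ (b, e, c, d: all used, weakening unneeded)
unrestricted ✓ (well-typed at T3; no restrictions here)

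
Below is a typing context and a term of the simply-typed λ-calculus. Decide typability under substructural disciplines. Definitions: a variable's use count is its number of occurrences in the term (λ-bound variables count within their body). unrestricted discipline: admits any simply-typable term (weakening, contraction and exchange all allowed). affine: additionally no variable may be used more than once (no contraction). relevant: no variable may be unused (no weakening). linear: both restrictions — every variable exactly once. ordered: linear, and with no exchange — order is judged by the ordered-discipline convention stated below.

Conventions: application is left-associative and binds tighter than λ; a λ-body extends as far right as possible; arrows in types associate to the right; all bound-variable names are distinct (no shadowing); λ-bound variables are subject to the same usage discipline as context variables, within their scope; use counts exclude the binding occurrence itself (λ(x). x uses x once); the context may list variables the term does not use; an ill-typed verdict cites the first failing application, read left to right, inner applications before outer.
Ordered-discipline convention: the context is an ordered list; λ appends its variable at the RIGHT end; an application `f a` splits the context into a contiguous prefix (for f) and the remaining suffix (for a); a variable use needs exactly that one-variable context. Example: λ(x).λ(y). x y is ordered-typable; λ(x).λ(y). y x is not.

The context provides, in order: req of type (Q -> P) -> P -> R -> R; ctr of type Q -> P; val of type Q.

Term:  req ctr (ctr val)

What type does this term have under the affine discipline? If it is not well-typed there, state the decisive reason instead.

not well-typed under affine — ctr ×2 used more than once (contraction)
variable uses: req: 1×; ctr: 2×; val: 1×
order of uses: req, ctr, ctr, val
typing: the term checks, with type R -> R
all disciplines: ordered ✗ · linear ✗ · affine ✗ · relevant ✓ · unrestricted ✓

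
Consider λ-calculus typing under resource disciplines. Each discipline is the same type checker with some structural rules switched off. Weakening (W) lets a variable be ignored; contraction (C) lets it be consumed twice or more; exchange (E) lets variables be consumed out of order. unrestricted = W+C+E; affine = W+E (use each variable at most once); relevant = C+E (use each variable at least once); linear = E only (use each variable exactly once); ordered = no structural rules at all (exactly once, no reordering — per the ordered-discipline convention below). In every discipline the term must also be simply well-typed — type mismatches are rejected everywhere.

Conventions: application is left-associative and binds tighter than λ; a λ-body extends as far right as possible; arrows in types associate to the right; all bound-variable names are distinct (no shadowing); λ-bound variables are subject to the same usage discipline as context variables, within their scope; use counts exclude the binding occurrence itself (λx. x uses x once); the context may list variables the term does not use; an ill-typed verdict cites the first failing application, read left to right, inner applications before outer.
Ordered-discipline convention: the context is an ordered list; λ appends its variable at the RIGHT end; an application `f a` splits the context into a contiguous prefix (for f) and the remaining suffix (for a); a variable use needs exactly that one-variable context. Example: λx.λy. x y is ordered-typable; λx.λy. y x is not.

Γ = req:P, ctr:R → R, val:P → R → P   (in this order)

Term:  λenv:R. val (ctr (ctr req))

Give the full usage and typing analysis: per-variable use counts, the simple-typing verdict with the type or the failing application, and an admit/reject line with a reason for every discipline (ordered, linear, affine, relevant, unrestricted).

variable uses: req=1; ctr=2; val=1; env [bound]=0
left-to-right use order: val, ctr, ctr, req
typing: ill-typed: a function awaiting R gets P
ordered ✗ (the type mismatch rejects it)
linear ✗ (not simply typable)
affine ✗ (fails simple typing)
relevant ✗ (a type mismatch blocks all five)
unrestricted ✗ (the type mismatch rejects it)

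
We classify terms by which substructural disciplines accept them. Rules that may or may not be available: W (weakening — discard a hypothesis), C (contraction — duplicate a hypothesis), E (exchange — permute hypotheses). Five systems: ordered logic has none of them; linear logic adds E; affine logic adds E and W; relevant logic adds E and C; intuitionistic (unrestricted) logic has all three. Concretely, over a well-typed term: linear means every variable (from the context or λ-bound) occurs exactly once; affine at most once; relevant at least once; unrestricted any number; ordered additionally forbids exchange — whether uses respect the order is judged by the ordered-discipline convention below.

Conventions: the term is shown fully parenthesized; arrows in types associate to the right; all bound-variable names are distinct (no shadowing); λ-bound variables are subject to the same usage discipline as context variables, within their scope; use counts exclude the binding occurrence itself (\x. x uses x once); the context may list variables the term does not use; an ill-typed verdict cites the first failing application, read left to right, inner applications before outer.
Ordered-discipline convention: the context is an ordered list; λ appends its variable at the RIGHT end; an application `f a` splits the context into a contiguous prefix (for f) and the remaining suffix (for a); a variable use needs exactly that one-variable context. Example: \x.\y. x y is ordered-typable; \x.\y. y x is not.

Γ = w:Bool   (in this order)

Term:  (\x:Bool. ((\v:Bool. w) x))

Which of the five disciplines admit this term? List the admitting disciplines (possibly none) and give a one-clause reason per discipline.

admitted in: affine, unrestricted
use counts: w=1, x (λ-bound)=1, v (λ-bound)=0
left-to-right use order: w, x
typing: well-typed at Bool → Bool
ordered ✗ (v left unused)
linear ✗ (v left unused)
affine ✓ (w, x, v: no repeats, contraction unneeded)
relevant ✗ (v left unused)
unrestricted ✓ (simply typable at Bool → Bool; W, C, E all held)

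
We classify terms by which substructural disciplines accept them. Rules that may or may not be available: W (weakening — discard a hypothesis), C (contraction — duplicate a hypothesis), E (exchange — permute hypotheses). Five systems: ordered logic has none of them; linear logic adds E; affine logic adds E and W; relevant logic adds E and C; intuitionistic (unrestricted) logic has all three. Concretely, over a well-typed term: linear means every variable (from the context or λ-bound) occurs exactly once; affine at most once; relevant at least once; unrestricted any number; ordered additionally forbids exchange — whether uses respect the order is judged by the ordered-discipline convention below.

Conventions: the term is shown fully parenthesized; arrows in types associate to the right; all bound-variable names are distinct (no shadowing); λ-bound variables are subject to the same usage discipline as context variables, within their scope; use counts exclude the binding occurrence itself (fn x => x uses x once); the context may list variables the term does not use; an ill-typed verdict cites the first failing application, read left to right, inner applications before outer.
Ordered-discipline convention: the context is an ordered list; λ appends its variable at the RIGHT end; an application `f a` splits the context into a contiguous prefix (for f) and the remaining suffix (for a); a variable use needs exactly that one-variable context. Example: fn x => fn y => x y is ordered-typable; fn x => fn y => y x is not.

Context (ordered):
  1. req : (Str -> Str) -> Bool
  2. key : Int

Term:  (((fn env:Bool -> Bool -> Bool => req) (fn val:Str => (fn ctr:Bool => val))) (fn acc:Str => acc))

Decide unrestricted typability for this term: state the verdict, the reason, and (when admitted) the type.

no — not simply typable
counts: req: 1×, key: 0×, env (λ-bound): 0×, val (λ-bound): 1×, ctr (λ-bound): 0×, acc (λ-bound): 1×
left-to-right use order: req, val, acc
typing: ill-typed: an application expects Bool -> Bool -> Bool but receives Str -> Bool -> Str
summary: ordered ✗, linear ✗, affine ✗, relevant ✗, unrestricted ✗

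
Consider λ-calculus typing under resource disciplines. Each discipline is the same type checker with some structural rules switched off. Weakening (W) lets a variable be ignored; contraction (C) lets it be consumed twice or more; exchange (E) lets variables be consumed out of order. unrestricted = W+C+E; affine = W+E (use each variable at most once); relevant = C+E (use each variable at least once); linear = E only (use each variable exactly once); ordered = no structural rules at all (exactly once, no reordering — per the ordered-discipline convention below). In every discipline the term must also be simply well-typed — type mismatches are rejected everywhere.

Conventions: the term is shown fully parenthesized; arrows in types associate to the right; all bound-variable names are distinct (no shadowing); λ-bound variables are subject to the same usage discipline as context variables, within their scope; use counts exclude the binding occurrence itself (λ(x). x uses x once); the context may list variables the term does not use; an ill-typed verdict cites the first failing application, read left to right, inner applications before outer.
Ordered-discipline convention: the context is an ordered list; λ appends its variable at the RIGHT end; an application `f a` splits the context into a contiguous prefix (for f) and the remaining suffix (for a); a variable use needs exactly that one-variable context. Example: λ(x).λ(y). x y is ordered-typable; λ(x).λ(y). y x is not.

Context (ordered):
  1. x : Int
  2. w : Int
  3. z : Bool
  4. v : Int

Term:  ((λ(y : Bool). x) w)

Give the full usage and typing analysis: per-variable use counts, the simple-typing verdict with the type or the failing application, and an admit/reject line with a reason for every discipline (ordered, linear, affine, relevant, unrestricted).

variable uses: x=1; w=1; z=0; v=0; y (bound)=0
uses in reading order: x, w
typing: ill-typed: an argument Int mismatches the expected Bool
ordered ✗ (fails simple typing)
linear ✗ (a type mismatch blocks all five)
affine ✗ (the type mismatch rejects it)
relevant ✗ (not simply typable)
unrestricted ✗ (fails simple typing)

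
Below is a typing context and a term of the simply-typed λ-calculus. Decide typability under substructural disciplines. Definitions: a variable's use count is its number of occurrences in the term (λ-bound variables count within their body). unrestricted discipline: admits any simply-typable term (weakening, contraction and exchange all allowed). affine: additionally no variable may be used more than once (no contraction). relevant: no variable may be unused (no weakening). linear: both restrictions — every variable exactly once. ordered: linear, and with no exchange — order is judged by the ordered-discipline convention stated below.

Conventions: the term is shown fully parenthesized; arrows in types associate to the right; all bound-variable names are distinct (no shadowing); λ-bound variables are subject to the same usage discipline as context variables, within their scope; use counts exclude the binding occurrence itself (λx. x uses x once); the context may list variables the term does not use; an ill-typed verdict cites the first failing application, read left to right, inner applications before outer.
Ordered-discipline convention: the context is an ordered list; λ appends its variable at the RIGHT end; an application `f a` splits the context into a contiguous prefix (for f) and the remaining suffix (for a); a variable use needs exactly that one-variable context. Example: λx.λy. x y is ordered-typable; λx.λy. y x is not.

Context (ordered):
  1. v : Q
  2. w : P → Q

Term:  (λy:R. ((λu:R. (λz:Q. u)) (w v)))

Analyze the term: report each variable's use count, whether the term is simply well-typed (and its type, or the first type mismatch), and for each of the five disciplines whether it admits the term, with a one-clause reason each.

usage: v: 1, w: 1, y (bound): 0, u (bound): 1, z (bound): 0
use order (left to right): u, w, v
typing: ill-typed: argument of type Q where P is required
ordered ✗ (the type mismatch rejects it)
linear ✗ (not simply typable)
affine ✗ (fails simple typing)
relevant ✗ (a type mismatch blocks all five)
unrestricted ✗ (the type mismatch rejects it)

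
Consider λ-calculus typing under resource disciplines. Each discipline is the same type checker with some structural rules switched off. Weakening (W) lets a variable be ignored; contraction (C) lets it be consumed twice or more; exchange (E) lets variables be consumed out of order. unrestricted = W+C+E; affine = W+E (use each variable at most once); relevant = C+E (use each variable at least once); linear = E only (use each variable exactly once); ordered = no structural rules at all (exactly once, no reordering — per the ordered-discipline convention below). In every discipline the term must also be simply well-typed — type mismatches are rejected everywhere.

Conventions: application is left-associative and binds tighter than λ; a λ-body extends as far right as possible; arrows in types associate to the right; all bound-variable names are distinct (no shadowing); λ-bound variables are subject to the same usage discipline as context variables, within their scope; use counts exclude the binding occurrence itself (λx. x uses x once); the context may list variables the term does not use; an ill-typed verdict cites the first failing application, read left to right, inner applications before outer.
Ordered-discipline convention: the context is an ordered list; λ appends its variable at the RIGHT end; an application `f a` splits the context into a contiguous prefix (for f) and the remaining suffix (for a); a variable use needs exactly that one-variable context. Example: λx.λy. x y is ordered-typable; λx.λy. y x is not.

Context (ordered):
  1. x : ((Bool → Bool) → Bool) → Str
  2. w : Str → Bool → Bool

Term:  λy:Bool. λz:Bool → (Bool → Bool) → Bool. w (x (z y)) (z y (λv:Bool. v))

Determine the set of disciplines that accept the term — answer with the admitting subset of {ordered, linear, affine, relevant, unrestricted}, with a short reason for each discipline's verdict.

admitted in: relevant, unrestricted
counts: x: 1, w: 1, y [bound]: 2, z [bound]: 2, v [bound]: 1
order of uses: w, x, z, y, z, y, v
typing: well-typed — term : Bool → (Bool → (Bool → Bool) → Bool) → Bool
ordered: ✗, repeated use of y ×2, z ×2
linear: ✗, repeated use of y ×2, z ×2
affine: ✗, repeated use of y ×2, z ×2
relevant: ✓, x, w, y, z, v: all used, weakening unneeded
unrestricted: ✓, simply typable at Bool → (Bool → (Bool → Bool) → Bool) → Bool; W, C, E all held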